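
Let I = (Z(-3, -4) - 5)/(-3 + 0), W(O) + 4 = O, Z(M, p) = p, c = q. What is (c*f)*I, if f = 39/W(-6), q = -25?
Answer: 585/2 ≈ 292.50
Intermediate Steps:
c = -25
W(O) = -4 + O
I = 3 (I = (-4 - 5)/(-3 + 0) = -9/(-3) = -9*(-⅓) = 3)
f = -39/10 (f = 39/(-4 - 6) = 39/(-10) = 39*(-⅒) = -39/10 ≈ -3.9000)
(c*f)*I = -25*(-39/10)*3 = (195/2)*3 = 585/2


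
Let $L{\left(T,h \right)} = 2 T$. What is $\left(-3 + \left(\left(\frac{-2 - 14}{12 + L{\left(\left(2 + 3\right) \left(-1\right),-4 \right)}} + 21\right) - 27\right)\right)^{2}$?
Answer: $289$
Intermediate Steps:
$\left(-3 + \left(\left(\frac{-2 - 14}{12 + L{\left(\left(2 + 3\right) \left(-1\right),-4 \right)}} + 21\right) - 27\right)\right)^{2} = \left(-3 - \left(6 - \frac{-2 - 14}{12 + 2 \left(2 + 3\right) \left(-1\right)}\right)\right)^{2} = \left(-3 - \left(6 + \frac{16}{12 + 2 \cdot 5 \left(-1\right)}\right)\right)^{2} = \left(-3 - \left(6 + \frac{16}{12 + 2 \left(-5\right)}\right)\right)^{2} = \left(-3 - \left(6 + \frac{16}{12 - 10}\right)\right)^{2} = \left(-3 - \left(6 + 8\right)\right)^{2} = \left(-3 + \left(\left(\left(-16\right) \frac{1}{2} + 21\right) - 27\right)\right)^{2} = \left(-3 + \left(\left(-8 + 21\right) - 27\right)\right)^{2} = \left(-3 + \left(13 - 27\right)\right)^{2} = \left(-3 - 14\right)^{2} = \left(-17\right)^{2} = 289$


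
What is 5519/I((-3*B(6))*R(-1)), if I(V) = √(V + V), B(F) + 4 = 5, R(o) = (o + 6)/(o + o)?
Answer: 5519*√15/15 ≈ 1425.0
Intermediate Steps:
R(o) = (6 + o)/(2*o) (R(o) = (6 + o)/((2*o)) = (6 + o)*(1/(2*o)) = (6 + o)/(2*o))
B(F) = 1 (B(F) = -4 + 5 = 1)
I(V) = √2*√V (I(V) = √(2*V) = √2*√V)
5519/I((-3*B(6))*R(-1)) = 5519/((√2*√((-3*1)*((½)*(6 - 1)/(-1))))) = 5519/((√2*√(-3*(-1)*5/2))) = 5519/((√2*√(-3*(-5/2)))) = 5519/((√2*√(15/2))) = 5519/((√2*(√30/2))) = 5519/(√15) = 5519*(√15/15) = 5519*√15/15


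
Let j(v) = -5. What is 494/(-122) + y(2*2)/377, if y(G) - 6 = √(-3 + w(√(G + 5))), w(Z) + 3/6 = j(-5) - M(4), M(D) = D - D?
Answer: -92753/22997 + I*√34/754 ≈ -4.0333 + 0.0077334*I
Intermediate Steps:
M(D) = 0
w(Z) = -11/2 (w(Z) = -½ + (-5 - 1*0) = -½ + (-5 + 0) = -½ - 5 = -11/2)
y(G) = 6 + I*√34/2 (y(G) = 6 + √(-3 - 11/2) = 6 + √(-17/2) = 6 + I*√34/2)
494/(-122) + y(2*2)/377 = 494/(-122) + (6 + I*√34/2)/377 = 494*(-1/122) + (6 + I*√34/2)*(1/377) = -247/61 + (6/377 + I*√34/754) = -92753/22997 + I*√34/754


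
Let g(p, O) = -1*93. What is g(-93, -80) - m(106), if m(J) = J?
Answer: -199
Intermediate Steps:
g(p, O) = -93
g(-93, -80) - m(106) = -93 - 1*106 = -93 - 106 = -199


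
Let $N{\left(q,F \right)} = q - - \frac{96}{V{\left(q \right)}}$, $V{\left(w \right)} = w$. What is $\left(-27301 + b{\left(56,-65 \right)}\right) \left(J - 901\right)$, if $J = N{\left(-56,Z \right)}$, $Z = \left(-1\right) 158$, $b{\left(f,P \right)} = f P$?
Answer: $\frac{207645051}{7} \approx 2.9664 \cdot 10^{7}$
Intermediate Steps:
$b{\left(f,P \right)} = P f$
$Z = -158$
$N{\left(q,F \right)} = q + \frac{96}{q}$ ($N{\left(q,F \right)} = q - - \frac{96}{q} = q + \frac{96}{q}$)
$J = - \frac{404}{7}$ ($J = -56 + \frac{96}{-56} = -56 + 96 \left(- \frac{1}{56}\right) = -56 - \frac{12}{7} = - \frac{404}{7} \approx -57.714$)
$\left(-27301 + b{\left(56,-65 \right)}\right) \left(J - 901\right) = \left(-27301 - 3640\right) \left(- \frac{404}{7} - 901\right) = \left(-27301 - 3640\right) \left(- \frac{6711}{7}\right) = \left(-30941\right) \left(- \frac{6711}{7}\right) = \frac{207645051}{7}$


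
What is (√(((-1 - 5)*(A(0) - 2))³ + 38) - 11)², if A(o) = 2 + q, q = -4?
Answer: (11 - √13862)² ≈ 11393.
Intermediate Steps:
A(o) = -2 (A(o) = 2 - 4 = -2)
(√(((-1 - 5)*(A(0) - 2))³ + 38) - 11)² = (√(((-1 - 5)*(-2 - 2))³ + 38) - 11)² = (√((-6*(-4))³ + 38) - 11)² = (√(24³ + 38) - 11)² = (√(13824 + 38) - 11)² = (√13862 - 11)² = (-11 + √13862)²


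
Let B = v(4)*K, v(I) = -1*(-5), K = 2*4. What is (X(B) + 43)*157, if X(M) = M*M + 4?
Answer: 258579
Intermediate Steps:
K = 8
v(I) = 5
B = 40 (B = 5*8 = 40)
X(M) = 4 + M² (X(M) = M² + 4 = 4 + M²)
(X(B) + 43)*157 = ((4 + 40²) + 43)*157 = ((4 + 1600) + 43)*157 = (1604 + 43)*157 = 1647*157 = 258579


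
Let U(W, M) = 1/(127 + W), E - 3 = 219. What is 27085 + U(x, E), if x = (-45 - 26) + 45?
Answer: 2735586/101 ≈ 27085.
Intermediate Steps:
x = -26 (x = -71 + 45 = -26)
E = 222 (E = 3 + 219 = 222)
27085 + U(x, E) = 27085 + 1/(127 - 26) = 27085 + 1/101 = 2735586/101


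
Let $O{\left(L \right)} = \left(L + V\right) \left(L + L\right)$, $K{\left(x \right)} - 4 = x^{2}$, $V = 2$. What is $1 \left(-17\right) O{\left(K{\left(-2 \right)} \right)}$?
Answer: $-2720$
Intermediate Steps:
$K{\left(x \right)} = 4 + x^{2}$
$O{\left(L \right)} = 2 L \left(2 + L\right)$ ($O{\left(L \right)} = \left(L + 2\right) \left(L + L\right) = \left(2 + L\right) 2 L = 2 L \left(2 + L\right)$)
$1 \left(-17\right) O{\left(K{\left(-2 \right)} \right)} = 1 \left(-17\right) 2 \left(4 + \left(-2\right)^{2}\right) \left(2 + \left(4 + \left(-2\right)^{2}\right)\right) = - 17 \cdot 2 \left(4 + 4\right) \left(2 + \left(4 + 4\right)\right) = - 17 \cdot 2 \cdot 8 \left(2 + 8\right) = - 17 \cdot 2 \cdot 8 \cdot 10 = \left(-17\right) 160 = -2720$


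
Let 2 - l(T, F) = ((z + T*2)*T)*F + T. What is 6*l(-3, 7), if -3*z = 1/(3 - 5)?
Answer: -705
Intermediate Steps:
z = ⅙ (z = -1/(3*(3 - 5)) = -⅓/(-2) = -⅓*(-½) = ⅙ ≈ 0.16667)
l(T, F) = 2 - T - F*T*(⅙ + 2*T) (l(T, F) = 2 - (((⅙ + T*2)*T)*F + T) = 2 - (((⅙ + 2*T)*T)*F + T) = 2 - ((T*(⅙ + 2*T))*F + T) = 2 - (F*T*(⅙ + 2*T) + T) = 2 - (T + F*T*(⅙ + 2*T)) = 2 + (-T - F*T*(⅙ + 2*T)) = 2 - T - F*T*(⅙ + 2*T))
6*l(-3, 7) = 6*(2 - 1*(-3) - 2*7*(-3)² - ⅙*7*(-3)) = 6*(2 + 3 - 2*7*9 + 7/2) = 6*(2 + 3 - 126 + 7/2) = 6*(-235/2) = -705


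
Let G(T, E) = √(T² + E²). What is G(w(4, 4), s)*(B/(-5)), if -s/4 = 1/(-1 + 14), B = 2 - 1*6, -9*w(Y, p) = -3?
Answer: 4*√313/195 ≈ 0.36291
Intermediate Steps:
w(Y, p) = ⅓ (w(Y, p) = -⅑*(-3) = ⅓)
B = -4 (B = 2 - 6 = -4)
s = -4/13 (s = -4/(-1 + 14) = -4/13 ≈ -0.30769)
G(T, E) = √(E² + T²)
G(w(4, 4), s)*(B/(-5)) = √((-4/13)² + (⅓)²)*(-4/(-5)) = √(16/169 + ⅑)*(-4*(-⅕)) = √(313/1521)*(⅘) = (√313/39)*(⅘) = 4*√313/195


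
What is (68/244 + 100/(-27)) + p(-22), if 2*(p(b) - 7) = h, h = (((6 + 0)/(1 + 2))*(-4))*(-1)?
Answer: 12476/1647 ≈ 7.5750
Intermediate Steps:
h = 8 (h = ((6/3)*(-4))*(-1) = ((6*(1/3))*(-4))*(-1) = (2*(-4))*(-1) = -8*(-1) = 8)
p(b) = 11 (p(b) = 7 + (1/2)*8 = 7 + 4 = 11)
(68/244 + 100/(-27)) + p(-22) = (68/244 + 100/(-27)) + 11 = (68*(1/244) + 100*(-1/27)) + 11 = (17/61 - 100/27) + 11 = -5641/1647 + 11 = 12476/1647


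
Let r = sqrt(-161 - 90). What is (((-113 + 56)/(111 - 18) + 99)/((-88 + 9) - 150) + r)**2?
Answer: (-3050 + 7099*I*sqrt(251))**2/50395801 ≈ -250.82 - 13.613*I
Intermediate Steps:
r = I*sqrt(251) (r = sqrt(-251) = I*sqrt(251) ≈ 15.843*I)
(((-113 + 56)/(111 - 18) + 99)/((-88 + 9) - 150) + r)**2 = (((-113 + 56)/(111 - 18) + 99)/((-88 + 9) - 150) + I*sqrt(251))**2 = ((-57/93 + 99)/(-79 - 150) + I*sqrt(251))**2 = ((-57*1/93 + 99)/(-229) + I*sqrt(251))**2 = ((-19/31 + 99)*(-1/229) + I*sqrt(251))**2 = ((3050/31)*(-1/229) + I*sqrt(251))**2 = (-3050/7099 + I*sqrt(251))**2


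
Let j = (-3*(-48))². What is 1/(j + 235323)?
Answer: 1/256059 ≈ 3.9053e-6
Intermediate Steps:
j = 20736 (j = 144² = 20736)
1/(j + 235323) = 1/(20736 + 235323) = 1/256059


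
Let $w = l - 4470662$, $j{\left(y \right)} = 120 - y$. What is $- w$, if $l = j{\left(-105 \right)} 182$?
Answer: $4429712$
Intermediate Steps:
$l = 40950$ ($l = \left(120 - -105\right) 182 = \left(120 + 105\right) 182 = 225 \cdot 182 = 40950$)
$w = -4429712$ ($w = 40950 - 4470662 = -4429712$)
$- w = \left(-1\right) \left(-4429712\right) = 4429712$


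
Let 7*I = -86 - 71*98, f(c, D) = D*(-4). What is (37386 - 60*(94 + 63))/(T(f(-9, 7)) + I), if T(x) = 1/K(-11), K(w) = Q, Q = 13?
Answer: -2544906/91565 ≈ -27.793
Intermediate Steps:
f(c, D) = -4*D
K(w) = 13
T(x) = 1/13
I = -7044/7 (I = (-86 - 71*98)/7 = (-86 - 6958)/7 = (1/7)*(-7044) = -7044/7 ≈ -1006.3)
(37386 - 60*(94 + 63))/(T(f(-9, 7)) + I) = (37386 - 60*(94 + 63))/(1/13 - 7044/7) = (37386 - 60*157)/(-91565/91) = (37386 - 9420)*(-91/91565) = 27966*(-91/91565) = -2544906/91565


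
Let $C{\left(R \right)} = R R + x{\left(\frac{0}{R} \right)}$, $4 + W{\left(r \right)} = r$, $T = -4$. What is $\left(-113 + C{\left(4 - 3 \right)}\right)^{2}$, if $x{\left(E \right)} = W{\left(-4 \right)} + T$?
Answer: $15376$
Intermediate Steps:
$W{\left(r \right)} = -4 + r$
$x{\left(E \right)} = -12$ ($x{\left(E \right)} = \left(-4 - 4\right) - 4 = -8 - 4 = -12$)
$C{\left(R \right)} = -12 + R^{2}$ ($C{\left(R \right)} = R R - 12 = R^{2} - 12 = -12 + R^{2}$)
$\left(-113 + C{\left(4 - 3 \right)}\right)^{2} = \left(-113 - \left(12 - \left(4 - 3\right)^{2}\right)\right)^{2} = \left(-113 - \left(12 - 1^{2}\right)\right)^{2} = \left(-113 + \left(-12 + 1\right)\right)^{2} = \left(-113 - 11\right)^{2} = \left(-124\right)^{2} = 15376$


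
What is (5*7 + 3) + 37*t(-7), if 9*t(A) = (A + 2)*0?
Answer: 38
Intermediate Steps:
t(A) = 0 (t(A) = ((A + 2)*0)/9 = ((2 + A)*0)/9 = (1/9)*0 = 0)
(5*7 + 3) + 37*t(-7) = (5*7 + 3) + 37*0 = (35 + 3) + 0 = 38 + 0 = 38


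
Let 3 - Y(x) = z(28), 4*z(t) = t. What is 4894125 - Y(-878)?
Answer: 4894129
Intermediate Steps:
z(t) = t/4
Y(x) = -4 (Y(x) = 3 - 28/4 = 3 - 1*7 = 3 - 7 = -4)
4894125 - Y(-878) = 4894125 - 1*(-4) = 4894125 + 4 = 4894129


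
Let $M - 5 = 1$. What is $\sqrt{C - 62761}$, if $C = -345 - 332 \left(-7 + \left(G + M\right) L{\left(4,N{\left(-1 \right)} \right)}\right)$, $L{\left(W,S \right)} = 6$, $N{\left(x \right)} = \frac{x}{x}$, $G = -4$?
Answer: $i \sqrt{64766} \approx 254.49 i$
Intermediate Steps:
$N{\left(x \right)} = 1$
$M = 6$ ($M = 5 + 1 = 6$)
$C = -2005$ ($C = -345 - 332 \left(-7 + \left(-4 + 6\right) 6\right) = -345 - 332 \left(-7 + 2 \cdot 6\right) = -345 - 332 \left(-7 + 12\right) = -345 - 1660 = -2005$)
$\sqrt{C - 62761} = \sqrt{-2005 - 62761} = \sqrt{-64766} = i \sqrt{64766}$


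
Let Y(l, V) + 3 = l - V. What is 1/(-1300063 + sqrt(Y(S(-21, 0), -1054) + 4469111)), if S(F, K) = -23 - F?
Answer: -1300063/1690159333809 - 4*sqrt(279385)/1690159333809 ≈ -7.7045e-7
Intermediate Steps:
Y(l, V) = -3 + l - V (Y(l, V) = -3 + (l - V) = -3 + l - V)
1/(-1300063 + sqrt(Y(S(-21, 0), -1054) + 4469111)) = 1/(-1300063 + sqrt((-3 + (-23 - 1*(-21)) - 1*(-1054)) + 4469111)) = 1/(-1300063 + sqrt((-3 + (-23 + 21) + 1054) + 4469111)) = 1/(-1300063 + sqrt((-3 - 2 + 1054) + 4469111)) = 1/(-1300063 + sqrt(1049 + 4469111)) = 1/(-1300063 + sqrt(4470160)) = 1/(-1300063 + 4*sqrt(279385))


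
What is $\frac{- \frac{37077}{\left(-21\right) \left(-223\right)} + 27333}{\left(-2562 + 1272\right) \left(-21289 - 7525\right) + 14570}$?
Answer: $\frac{21327227}{29022603715} \approx 0.00073485$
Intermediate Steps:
$\frac{- \frac{37077}{\left(-21\right) \left(-223\right)} + 27333}{\left(-2562 + 1272\right) \left(-21289 - 7525\right) + 14570} = \frac{- \frac{37077}{4683} + 27333}{\left(-1290\right) \left(-28814\right) + 14570} = \frac{\left(-37077\right) \frac{1}{4683} + 27333}{37170060 + 14570} = \frac{- \frac{12359}{1561} + 27333}{37184630} = \frac{42654454}{1561} \cdot \frac{1}{37184630} = \frac{21327227}{29022603715}$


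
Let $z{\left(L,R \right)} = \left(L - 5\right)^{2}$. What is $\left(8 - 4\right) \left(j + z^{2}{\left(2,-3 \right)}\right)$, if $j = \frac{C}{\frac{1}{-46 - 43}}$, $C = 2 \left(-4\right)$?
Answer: $3172$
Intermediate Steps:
$z{\left(L,R \right)} = \left(-5 + L\right)^{2}$
$C = -8$
$j = 712$ ($j = - \frac{8}{\frac{1}{-46 - 43}} = - \frac{8}{\frac{1}{-89}} = - \frac{8}{- \frac{1}{89}} = \left(-8\right) \left(-89\right) = 712$)
$\left(8 - 4\right) \left(j + z^{2}{\left(2,-3 \right)}\right) = \left(8 - 4\right) \left(712 + \left(\left(-5 + 2\right)^{2}\right)^{2}\right) = \left(8 - 4\right) \left(712 + \left(\left(-3\right)^{2}\right)^{2}\right) = 4 \left(712 + 9^{2}\right) = 4 \left(712 + 81\right) = 4 \cdot 793 = 3172$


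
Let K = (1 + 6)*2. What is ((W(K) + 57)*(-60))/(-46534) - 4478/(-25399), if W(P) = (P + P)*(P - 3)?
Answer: 382308676/590958533 ≈ 0.64693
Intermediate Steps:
K = 14 (K = 7*2 = 14)
W(P) = 2*P*(-3 + P) (W(P) = (2*P)*(-3 + P) = 2*P*(-3 + P))
((W(K) + 57)*(-60))/(-46534) - 4478/(-25399) = ((2*14*(-3 + 14) + 57)*(-60))/(-46534) - 4478/(-25399) = ((2*14*11 + 57)*(-60))*(-1/46534) - 4478*(-1/25399) = ((308 + 57)*(-60))*(-1/46534) + 4478/25399 = (365*(-60))*(-1/46534) + 4478/25399 = -21900*(-1/46534) + 4478/25399 = 10950/23267 + 4478/25399 = 382308676/590958533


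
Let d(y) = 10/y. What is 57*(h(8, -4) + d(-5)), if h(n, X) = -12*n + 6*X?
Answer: -6954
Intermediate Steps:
57*(h(8, -4) + d(-5)) = 57*((-12*8 + 6*(-4)) + 10/(-5)) = 57*((-96 - 24) + 10*(-1/5)) = 57*(-120 - 2) = 57*(-122) = -6954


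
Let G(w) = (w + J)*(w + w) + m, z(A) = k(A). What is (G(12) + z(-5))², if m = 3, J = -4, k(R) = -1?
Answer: 37636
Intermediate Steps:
z(A) = -1
G(w) = 3 + 2*w*(-4 + w) (G(w) = (w - 4)*(w + w) + 3 = (-4 + w)*(2*w) + 3 = 2*w*(-4 + w) + 3 = 3 + 2*w*(-4 + w))
(G(12) + z(-5))² = ((3 - 8*12 + 2*12²) - 1)² = ((3 - 96 + 2*144) - 1)² = ((3 - 96 + 288) - 1)² = (195 - 1)² = 194² = 37636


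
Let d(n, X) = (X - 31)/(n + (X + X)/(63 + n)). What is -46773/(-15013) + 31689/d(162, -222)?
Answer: -1903009153413/94957225 ≈ -20041.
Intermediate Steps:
d(n, X) = (-31 + X)/(n + 2*X/(63 + n)) (d(n, X) = (-31 + X)/(n + (2*X)/(63 + n)) = (-31 + X)/(n + 2*X/(63 + n)))
-46773/(-15013) + 31689/d(162, -222) = -46773/(-15013) + 31689/(((-1953 - 31*162 + 63*(-222) - 222*162)/(162**2 + 2*(-222) + 63*162))) = -46773*(-1/15013) + 31689/(((-1953 - 5022 - 13986 - 35964)/(26244 - 444 + 10206))) = 46773/15013 + 31689/((-56925/36006)) = 46773/15013 + 31689/(((1/36006)*(-56925))) = 46773/15013 + 31689/(-18975/12002) = 46773/15013 + 31689*(-12002/18975) = 46773/15013 - 126777126/6325 = -1903009153413/94957225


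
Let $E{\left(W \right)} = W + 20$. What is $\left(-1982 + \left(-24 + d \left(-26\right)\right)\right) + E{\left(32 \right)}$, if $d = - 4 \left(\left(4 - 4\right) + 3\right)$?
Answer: $-1642$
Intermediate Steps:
$d = -12$ ($d = - 4 \left(\left(4 - 4\right) + 3\right) = - 4 \left(0 + 3\right) = \left(-4\right) 3 = -12$)
$E{\left(W \right)} = 20 + W$
$\left(-1982 + \left(-24 + d \left(-26\right)\right)\right) + E{\left(32 \right)} = \left(-1982 - -288\right) + \left(20 + 32\right) = \left(-1982 + \left(-24 + 312\right)\right) + 52 = \left(-1982 + 288\right) + 52 = -1694 + 52 = -1642$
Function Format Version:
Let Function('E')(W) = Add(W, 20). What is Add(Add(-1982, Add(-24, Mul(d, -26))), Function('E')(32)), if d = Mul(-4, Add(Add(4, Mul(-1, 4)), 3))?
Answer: -1642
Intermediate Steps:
d = -12 (d = Mul(-4, Add(Add(4, -4), 3)) = Mul(-4, Add(0, 3)) = Mul(-4, 3) = -12)
Function('E')(W) = Add(20, W)
Add(Add(-1982, Add(-24, Mul(d, -26))), Function('E')(32)) = Add(Add(-1982, Add(-24, Mul(-12, -26))), Add(20, 32)) = Add(Add(-1982, Add(-24, 312)), 52) = Add(Add(-1982, 288), 52) = Add(-1694, 52) = -1642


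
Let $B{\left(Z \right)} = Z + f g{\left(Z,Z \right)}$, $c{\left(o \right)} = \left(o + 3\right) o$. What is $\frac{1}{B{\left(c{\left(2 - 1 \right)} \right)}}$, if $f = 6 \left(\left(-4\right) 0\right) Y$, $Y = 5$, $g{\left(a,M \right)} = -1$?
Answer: $\frac{1}{4} \approx 0.25$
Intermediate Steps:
$c{\left(o \right)} = o \left(3 + o\right)$ ($c{\left(o \right)} = \left(3 + o\right) o = o \left(3 + o\right)$)
$f = 0$ ($f = 6 \left(\left(-4\right) 0\right) 5 = 6 \cdot 0 \cdot 5 = 0 \cdot 5 = 0$)
$B{\left(Z \right)} = Z$ ($B{\left(Z \right)} = Z + 0 \left(-1\right) = Z + 0 = Z$)
$\frac{1}{B{\left(c{\left(2 - 1 \right)} \right)}} = \frac{1}{\left(2 - 1\right) \left(3 + \left(2 - 1\right)\right)} = \frac{1}{1 \left(3 + 1\right)} = \frac{1}{1 \cdot 4} = \frac{1}{4}$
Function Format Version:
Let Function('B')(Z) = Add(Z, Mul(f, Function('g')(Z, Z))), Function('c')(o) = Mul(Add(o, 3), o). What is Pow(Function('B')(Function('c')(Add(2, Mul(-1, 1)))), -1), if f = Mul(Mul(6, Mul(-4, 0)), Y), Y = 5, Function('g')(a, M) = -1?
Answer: Rational(1, 4) ≈ 0.25000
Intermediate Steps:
Function('c')(o) = Mul(o, Add(3, o)) (Function('c')(o) = Mul(Add(3, o), o) = Mul(o, Add(3, o)))
f = 0 (f = Mul(Mul(6, Mul(-4, 0)), 5) = Mul(Mul(6, 0), 5) = Mul(0, 5) = 0)
Function('B')(Z) = Z (Function('B')(Z) = Add(Z, Mul(0, -1)) = Add(Z, 0) = Z)
Pow(Function('B')(Function('c')(Add(2, Mul(-1, 1)))), -1) = Pow(Mul(Add(2, Mul(-1, 1)), Add(3, Add(2, Mul(-1, 1)))), -1) = Pow(Mul(Add(2, -1), Add(3, Add(2, -1))), -1) = Pow(Mul(1, Add(3, 1)), -1) = Pow(Mul(1, 4), -1) = Pow(4, -1) = Rational(1, 4)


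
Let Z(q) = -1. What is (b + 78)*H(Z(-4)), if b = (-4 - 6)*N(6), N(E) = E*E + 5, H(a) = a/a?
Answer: -332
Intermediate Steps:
H(a) = 1
N(E) = 5 + E² (N(E) = E² + 5 = 5 + E²)
b = -410 (b = (-4 - 6)*(5 + 6²) = -10*(5 + 36) = -10*41 = -410)
(b + 78)*H(Z(-4)) = (-410 + 78)*1 = -332*1 = -332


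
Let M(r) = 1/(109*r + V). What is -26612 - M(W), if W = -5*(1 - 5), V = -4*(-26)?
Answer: -60781809/2284 ≈ -26612.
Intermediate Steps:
V = 104
W = 20 (W = -5*(-4) = 20)
M(r) = 1/(104 + 109*r) (M(r) = 1/(109*r + 104) = 1/(104 + 109*r))
-26612 - M(W) = -26612 - 1/(104 + 109*20) = -26612 - 1/(104 + 2180) = -26612 - 1/2284 = -60781809/2284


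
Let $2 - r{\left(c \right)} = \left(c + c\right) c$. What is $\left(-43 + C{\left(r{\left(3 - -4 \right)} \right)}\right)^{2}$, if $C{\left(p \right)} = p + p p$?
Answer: $82391929$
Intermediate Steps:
$r{\left(c \right)} = 2 - 2 c^{2}$ ($r{\left(c \right)} = 2 - \left(c + c\right) c = 2 - 2 c c = 2 - 2 c^{2}$)
$C{\left(p \right)} = p + p^{2}$
$\left(-43 + C{\left(r{\left(3 - -4 \right)} \right)}\right)^{2} = \left(-43 + \left(2 - 2 \left(3 - -4\right)^{2}\right) \left(1 + \left(2 - 2 \left(3 - -4\right)^{2}\right)\right)\right)^{2} = \left(-43 + \left(2 - 2 \left(3 + 4\right)^{2}\right) \left(1 + \left(2 - 2 \left(3 + 4\right)^{2}\right)\right)\right)^{2} = \left(-43 + \left(2 - 2 \cdot 7^{2}\right) \left(1 + \left(2 - 2 \cdot 7^{2}\right)\right)\right)^{2} = \left(-43 + \left(2 - 98\right) \left(1 + \left(2 - 98\right)\right)\right)^{2} = \left(-43 - 96 \left(1 - 96\right)\right)^{2} = \left(-43 - -9120\right)^{2} = \left(-43 + 9120\right)^{2} = 9077^{2} = 82391929$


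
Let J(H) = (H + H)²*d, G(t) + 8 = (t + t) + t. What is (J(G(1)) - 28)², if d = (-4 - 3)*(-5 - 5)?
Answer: 48608784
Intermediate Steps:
G(t) = -8 + 3*t (G(t) = -8 + ((t + t) + t) = -8 + (2*t + t) = -8 + 3*t)
d = 70 (d = -7*(-10) = 70)
J(H) = 280*H² (J(H) = (H + H)²*70 = (2*H)²*70 = (4*H²)*70 = 280*H²)
(J(G(1)) - 28)² = (280*(-8 + 3*1)² - 28)² = (280*(-8 + 3)² - 28)² = (280*(-5)² - 28)² = (280*25 - 28)² = (7000 - 28)² = 6972² = 48608784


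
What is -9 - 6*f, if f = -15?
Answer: 81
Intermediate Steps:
-9 - 6*f = -9 - 6*(-15) = -9 + 90 = 81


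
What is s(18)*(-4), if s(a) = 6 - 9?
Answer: 12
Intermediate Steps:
s(a) = -3
s(18)*(-4) = -3*(-4) = 12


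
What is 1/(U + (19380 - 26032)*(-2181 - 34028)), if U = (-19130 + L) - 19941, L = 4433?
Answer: 1/240827630 ≈ 4.1523e-9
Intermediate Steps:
U = -34638 (U = (-19130 + 4433) - 19941 = -14697 - 19941 = -34638)
1/(U + (19380 - 26032)*(-2181 - 34028)) = 1/(-34638 + (19380 - 26032)*(-2181 - 34028)) = 1/(-34638 - 6652*(-36209)) = 1/(-34638 + 240862268) = 1/240827630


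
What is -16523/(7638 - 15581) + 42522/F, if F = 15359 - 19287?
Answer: -10494227/1200004 ≈ -8.7452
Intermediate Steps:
F = -3928
-16523/(7638 - 15581) + 42522/F = -16523/(7638 - 15581) + 42522/(-3928) = -16523/(-7943) + 42522*(-1/3928) = -16523*(-1/7943) - 21261/1964 = 1271/611 - 21261/1964 = -10494227/1200004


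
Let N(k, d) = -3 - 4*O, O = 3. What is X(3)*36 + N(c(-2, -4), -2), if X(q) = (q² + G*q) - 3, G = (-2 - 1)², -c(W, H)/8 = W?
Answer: 1173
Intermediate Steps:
c(W, H) = -8*W
G = 9 (G = (-3)² = 9)
N(k, d) = -15 (N(k, d) = -3 - 4*3 = -3 - 12 = -15)
X(q) = -3 + q² + 9*q (X(q) = (q² + 9*q) - 3 = -3 + q² + 9*q)
X(3)*36 + N(c(-2, -4), -2) = (-3 + 3² + 9*3)*36 - 15 = (-3 + 9 + 27)*36 - 15 = 33*36 - 15 = 1188 - 15 = 1173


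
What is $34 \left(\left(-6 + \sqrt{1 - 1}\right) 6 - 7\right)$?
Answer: $-1462$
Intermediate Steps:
$34 \left(\left(-6 + \sqrt{1 - 1}\right) 6 - 7\right) = 34 \left(\left(-6 + \sqrt{0}\right) 6 - 7\right) = 34 \left(\left(-6 + 0\right) 6 - 7\right) = 34 \left(\left(-6\right) 6 - 7\right) = 34 \left(-36 - 7\right) = 34 \left(-43\right) = -1462$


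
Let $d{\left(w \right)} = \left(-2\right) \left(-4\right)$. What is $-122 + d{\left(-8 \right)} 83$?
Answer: $542$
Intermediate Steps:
$d{\left(w \right)} = 8$
$-122 + d{\left(-8 \right)} 83 = -122 + 8 \cdot 83 = -122 + 664 = 542$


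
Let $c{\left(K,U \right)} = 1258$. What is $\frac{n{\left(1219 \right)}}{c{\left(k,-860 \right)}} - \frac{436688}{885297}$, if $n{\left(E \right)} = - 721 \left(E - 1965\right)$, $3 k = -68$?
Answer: $\frac{33972985907}{79550259} \approx 427.06$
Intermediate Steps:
$k = - \frac{68}{3}$ ($k = \frac{1}{3} \left(-68\right) = - \frac{68}{3} \approx -22.667$)
$n{\left(E \right)} = 1416765 - 721 E$ ($n{\left(E \right)} = - 721 \left(-1965 + E\right) = 1416765 - 721 E$)
$\frac{n{\left(1219 \right)}}{c{\left(k,-860 \right)}} - \frac{436688}{885297} = \frac{1416765 - 878899}{1258} - \frac{436688}{885297} = \left(1416765 - 878899\right) \frac{1}{1258} - \frac{62384}{126471} = 537866 \cdot \frac{1}{1258} - \frac{62384}{126471} = \frac{268933}{629} - \frac{62384}{126471} = \frac{33972985907}{79550259}$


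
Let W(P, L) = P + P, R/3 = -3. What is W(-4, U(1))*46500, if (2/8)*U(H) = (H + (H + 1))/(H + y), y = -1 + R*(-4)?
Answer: -372000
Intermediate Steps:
R = -9 (R = 3*(-3) = -9)
y = 35 (y = -1 - 9*(-4) = -1 + 36 = 35)
U(H) = 4*(1 + 2*H)/(35 + H) (U(H) = 4*((H + (H + 1))/(H + 35)) = 4*((H + (1 + H))/(35 + H)) = 4*((1 + 2*H)/(35 + H)) = 4*(1 + 2*H)/(35 + H))
W(P, L) = 2*P
W(-4, U(1))*46500 = (2*(-4))*46500 = -8*46500 = -372000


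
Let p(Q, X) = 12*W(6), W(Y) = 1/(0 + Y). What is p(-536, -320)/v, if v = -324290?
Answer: -1/162145 ≈ -6.1673e-6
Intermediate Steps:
W(Y) = 1/Y
p(Q, X) = 2 (p(Q, X) = 12/6 = 12*(⅙) = 2)
p(-536, -320)/v = 2/(-324290) = 2*(-1/324290) = -1/162145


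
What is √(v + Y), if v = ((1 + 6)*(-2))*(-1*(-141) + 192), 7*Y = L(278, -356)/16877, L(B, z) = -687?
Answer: I*√1327893703755/16877 ≈ 68.279*I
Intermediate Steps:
Y = -687/118139 (Y = (-687/16877)/7 = (-687*1/16877)/7 = (⅐)*(-687/16877) = -687/118139 ≈ -0.0058152)
v = -4662 (v = (7*(-2))*(141 + 192) = -14*333 = -4662)
√(v + Y) = √(-4662 - 687/118139) = √(-550764705/118139) = I*√1327893703755/16877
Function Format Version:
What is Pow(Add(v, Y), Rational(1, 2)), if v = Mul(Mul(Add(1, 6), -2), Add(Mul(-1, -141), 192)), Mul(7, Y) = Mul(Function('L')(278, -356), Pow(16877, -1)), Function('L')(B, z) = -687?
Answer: Mul(Rational(1, 16877), I, Pow(1327893703755, Rational(1, 2))) ≈ Mul(68.279, I)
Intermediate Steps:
Y = Rational(-687, 118139) (Y = Mul(Rational(1, 7), Mul(-687, Pow(16877, -1))) = Mul(Rational(1, 7), Mul(-687, Rational(1, 16877))) = Mul(Rational(1, 7), Rational(-687, 16877)) = Rational(-687, 118139) ≈ -0.0058152)
v = -4662 (v = Mul(Mul(7, -2), Add(141, 192)) = Mul(-14, 333) = -4662)
Pow(Add(v, Y), Rational(1, 2)) = Pow(Add(-4662, Rational(-687, 118139)), Rational(1, 2)) = Pow(Rational(-550764705, 118139), Rational(1, 2)) = Mul(Rational(1, 16877), I, Pow(1327893703755, Rational(1, 2)))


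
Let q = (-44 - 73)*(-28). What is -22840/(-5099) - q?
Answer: -16681484/5099 ≈ -3271.5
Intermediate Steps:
q = 3276 (q = -117*(-28) = 3276)
-22840/(-5099) - q = -22840/(-5099) - 1*3276 = -22840*(-1/5099) - 3276 = 22840/5099 - 3276 = -16681484/5099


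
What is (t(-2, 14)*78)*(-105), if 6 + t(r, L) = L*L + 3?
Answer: -1580670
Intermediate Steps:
t(r, L) = -3 + L² (t(r, L) = -6 + (L*L + 3) = -6 + (L² + 3) = -6 + (3 + L²) = -3 + L²)
(t(-2, 14)*78)*(-105) = ((-3 + 14²)*78)*(-105) = ((-3 + 196)*78)*(-105) = (193*78)*(-105) = 15054*(-105) = -1580670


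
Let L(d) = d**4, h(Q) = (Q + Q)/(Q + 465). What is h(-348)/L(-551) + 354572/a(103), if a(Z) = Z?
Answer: 43951878507382828/12767628256773 ≈ 3442.4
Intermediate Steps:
h(Q) = 2*Q/(465 + Q) (h(Q) = (2*Q)/(465 + Q) = 2*Q/(465 + Q))
h(-348)/L(-551) + 354572/a(103) = (2*(-348)/(465 - 348))/((-551)**4) + 354572/103 = (2*(-348)/117)/92173567201 + 354572*(1/103) = (2*(-348)*(1/117))*(1/92173567201) + 354572/103 = -232/39*1/92173567201 + 354572/103 = -8/123957555891 + 354572/103 = 43951878507382828/12767628256773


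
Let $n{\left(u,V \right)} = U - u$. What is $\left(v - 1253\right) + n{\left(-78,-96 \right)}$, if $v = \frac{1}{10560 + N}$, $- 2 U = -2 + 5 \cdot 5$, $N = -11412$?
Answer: $- \frac{1010899}{852} \approx -1186.5$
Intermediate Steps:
$U = - \frac{23}{2}$ ($U = - \frac{-2 + 5 \cdot 5}{2} = - \frac{-2 + 25}{2} = \left(- \frac{1}{2}\right) 23 = - \frac{23}{2} \approx -11.5$)
$v = - \frac{1}{852}$ ($v = \frac{1}{10560 - 11412} = \frac{1}{-852} = - \frac{1}{852} \approx -0.0011737$)
$n{\left(u,V \right)} = - \frac{23}{2} - u$
$\left(v - 1253\right) + n{\left(-78,-96 \right)} = \left(- \frac{1}{852} - 1253\right) - - \frac{133}{2} = - \frac{1067557}{852} + \left(- \frac{23}{2} + 78\right) = - \frac{1067557}{852} + \frac{133}{2} = - \frac{1010899}{852}$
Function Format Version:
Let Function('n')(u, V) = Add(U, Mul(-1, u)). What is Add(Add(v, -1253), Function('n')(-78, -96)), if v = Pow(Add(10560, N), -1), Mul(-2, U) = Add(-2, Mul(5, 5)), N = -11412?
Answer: Rational(-1010899, 852) ≈ -1186.5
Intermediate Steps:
U = Rational(-23, 2) (U = Mul(Rational(-1, 2), Add(-2, Mul(5, 5))) = Mul(Rational(-1, 2), Add(-2, 25)) = Mul(Rational(-1, 2), 23) = Rational(-23, 2) ≈ -11.500)
v = Rational(-1, 852) (v = Pow(Add(10560, -11412), -1) = Pow(-852, -1) = Rational(-1, 852) ≈ -0.0011737)
Function('n')(u, V) = Add(Rational(-23, 2), Mul(-1, u))
Add(Add(v, -1253), Function('n')(-78, -96)) = Add(Add(Rational(-1, 852), -1253), Add(Rational(-23, 2), Mul(-1, -78))) = Add(Rational(-1067557, 852), Add(Rational(-23, 2), 78)) = Add(Rational(-1067557, 852), Rational(133, 2)) = Rational(-1010899, 852)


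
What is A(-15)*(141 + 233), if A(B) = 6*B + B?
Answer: -39270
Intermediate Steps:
A(B) = 7*B
A(-15)*(141 + 233) = (7*(-15))*(141 + 233) = -105*374 = -39270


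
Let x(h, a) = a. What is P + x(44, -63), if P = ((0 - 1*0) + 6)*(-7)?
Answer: -105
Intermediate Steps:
P = -42 (P = ((0 + 0) + 6)*(-7) = (0 + 6)*(-7) = 6*(-7) = -42)
P + x(44, -63) = -42 - 63 = -105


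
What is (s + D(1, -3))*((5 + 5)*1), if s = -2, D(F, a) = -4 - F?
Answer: -70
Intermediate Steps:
(s + D(1, -3))*((5 + 5)*1) = (-2 + (-4 - 1*1))*((5 + 5)*1) = (-2 + (-4 - 1))*(10*1) = (-2 - 5)*10 = -7*10 = -70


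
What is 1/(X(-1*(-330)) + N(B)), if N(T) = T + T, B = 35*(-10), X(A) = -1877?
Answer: -1/2577 ≈ -0.00038805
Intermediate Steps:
B = -350
N(T) = 2*T
1/(X(-1*(-330)) + N(B)) = 1/(-1877 + 2*(-350)) = 1/(-1877 - 700) = 1/(-2577) = -1/2577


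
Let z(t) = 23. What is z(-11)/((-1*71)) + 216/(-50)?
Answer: -8243/1775 ≈ -4.6439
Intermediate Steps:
z(-11)/((-1*71)) + 216/(-50) = 23/((-1*71)) + 216/(-50) = 23/(-71) + 216*(-1/50) = 23*(-1/71) - 108/25 = -23/71 - 108/25 = -8243/1775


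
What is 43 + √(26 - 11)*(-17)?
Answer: 43 - 17*√15 ≈ -22.841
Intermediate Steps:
43 + √(26 - 11)*(-17) = 43 + √15*(-17) = 43 - 17*√15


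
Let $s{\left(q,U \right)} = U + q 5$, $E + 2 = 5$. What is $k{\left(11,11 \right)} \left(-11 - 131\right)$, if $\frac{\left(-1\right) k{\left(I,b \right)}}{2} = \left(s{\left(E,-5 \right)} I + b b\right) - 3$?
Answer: $64752$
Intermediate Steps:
$E = 3$ ($E = -2 + 5 = 3$)
$s{\left(q,U \right)} = U + 5 q$
$k{\left(I,b \right)} = 6 - 20 I - 2 b^{2}$ ($k{\left(I,b \right)} = - 2 \left(\left(\left(-5 + 5 \cdot 3\right) I + b b\right) - 3\right) = - 2 \left(\left(\left(-5 + 15\right) I + b^{2}\right) - 3\right) = - 2 \left(\left(10 I + b^{2}\right) - 3\right) = - 2 \left(\left(b^{2} + 10 I\right) - 3\right) = - 2 \left(-3 + b^{2} + 10 I\right) = 6 - 20 I - 2 b^{2}$)
$k{\left(11,11 \right)} \left(-11 - 131\right) = \left(6 - 220 - 2 \cdot 11^{2}\right) \left(-11 - 131\right) = \left(6 - 220 - 242\right) \left(-142\right) = \left(-456\right) \left(-142\right) = 64752$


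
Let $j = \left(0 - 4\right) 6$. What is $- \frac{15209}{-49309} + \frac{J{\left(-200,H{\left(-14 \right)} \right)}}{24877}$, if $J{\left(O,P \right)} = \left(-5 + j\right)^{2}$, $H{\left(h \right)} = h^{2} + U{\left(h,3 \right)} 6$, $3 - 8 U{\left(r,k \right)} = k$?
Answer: $\frac{419823162}{1226659993} \approx 0.34225$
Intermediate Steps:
$j = -24$ ($j = \left(-4\right) 6 = -24$)
$U{\left(r,k \right)} = \frac{3}{8} - \frac{k}{8}$
$H{\left(h \right)} = h^{2}$ ($H{\left(h \right)} = h^{2} + \left(\frac{3}{8} - \frac{3}{8}\right) 6 = h^{2} + 0 \cdot 6 = h^{2} + 0 = h^{2}$)
$J{\left(O,P \right)} = 841$ ($J{\left(O,P \right)} = \left(-5 - 24\right)^{2} = \left(-29\right)^{2} = 841$)
$- \frac{15209}{-49309} + \frac{J{\left(-200,H{\left(-14 \right)} \right)}}{24877} = - \frac{15209}{-49309} + \frac{841}{24877} = \left(-15209\right) \left(- \frac{1}{49309}\right) + 841 \cdot \frac{1}{24877} = \frac{15209}{49309} + \frac{841}{24877} = \frac{419823162}{1226659993}$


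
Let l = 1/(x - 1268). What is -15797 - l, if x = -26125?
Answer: -432727220/27393 ≈ -15797.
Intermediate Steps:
l = -1/27393 (l = 1/(-26125 - 1268) = 1/(-27393) = -1/27393 ≈ -3.6506e-5)
-15797 - l = -15797 - 1*(-1/27393) = -15797 + 1/27393 = -432727220/27393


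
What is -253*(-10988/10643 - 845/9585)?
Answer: 5784253739/20402631 ≈ 283.51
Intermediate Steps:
-253*(-10988/10643 - 845/9585) = -253*(-10988*1/10643 - 845*1/9585) = -253*(-10988/10643 - 169/1917) = -253*(-22862663/20402631) = 5784253739/20402631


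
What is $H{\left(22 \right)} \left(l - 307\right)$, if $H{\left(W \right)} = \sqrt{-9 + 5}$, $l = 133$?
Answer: $- 348 i \approx - 348.0 i$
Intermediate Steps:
$H{\left(W \right)} = 2 i$ ($H{\left(W \right)} = \sqrt{-4} = 2 i$)
$H{\left(22 \right)} \left(l - 307\right) = 2 i \left(133 - 307\right) = 2 i \left(-174\right) = - 348 i$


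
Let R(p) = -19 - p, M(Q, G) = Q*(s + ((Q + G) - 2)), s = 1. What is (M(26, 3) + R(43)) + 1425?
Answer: 2091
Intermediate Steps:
M(Q, G) = Q*(-1 + G + Q) (M(Q, G) = Q*(1 + ((Q + G) - 2)) = Q*(1 + ((G + Q) - 2)) = Q*(1 + (-2 + G + Q)) = Q*(-1 + G + Q))
(M(26, 3) + R(43)) + 1425 = (26*(-1 + 3 + 26) + (-19 - 1*43)) + 1425 = (26*28 + (-19 - 43)) + 1425 = (728 - 62) + 1425 = 666 + 1425 = 2091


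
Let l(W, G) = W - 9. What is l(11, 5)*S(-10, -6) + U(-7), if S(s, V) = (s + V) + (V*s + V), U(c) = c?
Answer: 69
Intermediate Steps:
l(W, G) = -9 + W
S(s, V) = s + 2*V + V*s (S(s, V) = (V + s) + (V + V*s) = s + 2*V + V*s)
l(11, 5)*S(-10, -6) + U(-7) = (-9 + 11)*(-10 + 2*(-6) - 6*(-10)) - 7 = 2*(-10 - 12 + 60) - 7 = 2*38 - 7 = 76 - 7 = 69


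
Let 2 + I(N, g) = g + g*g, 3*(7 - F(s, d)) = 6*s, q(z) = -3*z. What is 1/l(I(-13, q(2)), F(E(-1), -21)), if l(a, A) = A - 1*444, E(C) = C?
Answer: -1/435 ≈ -0.0022989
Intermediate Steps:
F(s, d) = 7 - 2*s
I(N, g) = -2 + g + g² (I(N, g) = -2 + (g + g*g) = -2 + (g + g²) = -2 + g + g²)
l(a, A) = -444 + A (l(a, A) = A - 444 = -444 + A)
1/l(I(-13, q(2)), F(E(-1), -21)) = 1/(-444 + (7 - 2*(-1))) = 1/(-444 + (7 + 2)) = 1/(-444 + 9) = 1/(-435) = -1/435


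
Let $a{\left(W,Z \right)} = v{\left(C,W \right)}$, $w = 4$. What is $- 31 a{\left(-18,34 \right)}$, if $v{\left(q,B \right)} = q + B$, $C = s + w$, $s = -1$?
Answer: $465$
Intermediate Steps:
$C = 3$ ($C = -1 + 4 = 3$)
$v{\left(q,B \right)} = B + q$
$a{\left(W,Z \right)} = 3 + W$ ($a{\left(W,Z \right)} = W + 3 = 3 + W$)
$- 31 a{\left(-18,34 \right)} = - 31 \left(3 - 18\right) = \left(-31\right) \left(-15\right) = 465$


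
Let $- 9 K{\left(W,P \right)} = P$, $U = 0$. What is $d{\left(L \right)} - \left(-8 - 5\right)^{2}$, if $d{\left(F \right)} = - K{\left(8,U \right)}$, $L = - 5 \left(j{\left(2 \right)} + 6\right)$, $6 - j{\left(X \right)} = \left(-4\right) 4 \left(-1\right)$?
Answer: $-169$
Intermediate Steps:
$K{\left(W,P \right)} = - \frac{P}{9}$
$j{\left(X \right)} = -10$ ($j{\left(X \right)} = 6 - \left(-4\right) 4 \left(-1\right) = 6 - \left(-16\right) \left(-1\right) = 6 - 16 = -10$)
$L = 20$ ($L = - 5 \left(-10 + 6\right) = \left(-5\right) \left(-4\right) = 20$)
$d{\left(F \right)} = 0$ ($d{\left(F \right)} = - \frac{\left(-1\right) 0}{9} = \left(-1\right) 0 = 0$)
$d{\left(L \right)} - \left(-8 - 5\right)^{2} = 0 - \left(-8 - 5\right)^{2} = 0 - \left(-13\right)^{2} = 0 - 169 = -169$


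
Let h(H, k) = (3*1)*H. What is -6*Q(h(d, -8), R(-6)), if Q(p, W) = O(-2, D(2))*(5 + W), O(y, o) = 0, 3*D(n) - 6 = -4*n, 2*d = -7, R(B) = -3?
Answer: 0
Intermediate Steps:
d = -7/2 (d = (½)*(-7) = -7/2 ≈ -3.5000)
D(n) = 2 - 4*n/3 (D(n) = 2 + (-4*n)/3 = 2 - 4*n/3)
h(H, k) = 3*H
Q(p, W) = 0 (Q(p, W) = 0*(5 + W) = 0)
-6*Q(h(d, -8), R(-6)) = -6*0 = 0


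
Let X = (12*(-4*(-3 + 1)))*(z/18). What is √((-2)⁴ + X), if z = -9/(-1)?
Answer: 8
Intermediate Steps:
z = 9 (z = -9*(-1) = -3*(-3) = 9)
X = 48 (X = (12*(-4*(-3 + 1)))*(9/18) = (12*(-4*(-2)))*(9*(1/18)) = (12*8)*(½) = 96*(½) = 48)
√((-2)⁴ + X) = √((-2)⁴ + 48) = √(16 + 48) = √64 = 8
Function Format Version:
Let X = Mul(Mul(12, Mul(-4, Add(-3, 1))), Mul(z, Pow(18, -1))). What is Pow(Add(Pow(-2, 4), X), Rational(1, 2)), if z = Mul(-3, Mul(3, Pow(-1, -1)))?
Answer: 8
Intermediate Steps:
z = 9 (z = Mul(-3, Mul(3, -1)) = Mul(-3, -3) = 9)
X = 48 (X = Mul(Mul(12, Mul(-4, Add(-3, 1))), Mul(9, Pow(18, -1))) = Mul(Mul(12, Mul(-4, -2)), Mul(9, Rational(1, 18))) = Mul(Mul(12, 8), Rational(1, 2)) = Mul(96, Rational(1, 2)) = 48)
Pow(Add(Pow(-2, 4), X), Rational(1, 2)) = Pow(Add(Pow(-2, 4), 48), Rational(1, 2)) = Pow(Add(16, 48), Rational(1, 2)) = Pow(64, Rational(1, 2)) = 8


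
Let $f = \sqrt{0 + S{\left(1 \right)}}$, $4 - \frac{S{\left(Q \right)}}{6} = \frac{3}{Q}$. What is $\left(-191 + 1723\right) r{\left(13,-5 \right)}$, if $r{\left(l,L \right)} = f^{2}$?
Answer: $9192$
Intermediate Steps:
$S{\left(Q \right)} = 24 - \frac{18}{Q}$ ($S{\left(Q \right)} = 24 - 6 \frac{3}{Q} = 24 - \frac{18}{Q}$)
$f = \sqrt{6}$ ($f = \sqrt{0 + \left(24 - \frac{18}{1}\right)} = \sqrt{0 + \left(24 - 18\right)} = \sqrt{0 + 6} = \sqrt{6} \approx 2.4495$)
$r{\left(l,L \right)} = 6$ ($r{\left(l,L \right)} = \left(\sqrt{6}\right)^{2} = 6$)
$\left(-191 + 1723\right) r{\left(13,-5 \right)} = \left(-191 + 1723\right) 6 = 1532 \cdot 6 = 9192$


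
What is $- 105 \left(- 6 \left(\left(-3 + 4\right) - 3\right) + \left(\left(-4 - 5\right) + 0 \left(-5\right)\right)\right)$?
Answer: $-315$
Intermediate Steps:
$- 105 \left(- 6 \left(\left(-3 + 4\right) - 3\right) + \left(\left(-4 - 5\right) + 0 \left(-5\right)\right)\right) = - 105 \left(- 6 \left(1 - 3\right) + \left(-9 + 0\right)\right) = - 105 \left(\left(-6\right) \left(-2\right) - 9\right) = - 105 \left(12 - 9\right) = \left(-105\right) 3 = -315$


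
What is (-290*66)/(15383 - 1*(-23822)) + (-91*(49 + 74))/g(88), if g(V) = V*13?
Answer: -7087965/690008 ≈ -10.272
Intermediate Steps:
g(V) = 13*V
(-290*66)/(15383 - 1*(-23822)) + (-91*(49 + 74))/g(88) = (-290*66)/(15383 - 1*(-23822)) + (-91*(49 + 74))/((13*88)) = -19140/(15383 + 23822) - 91*123/1144 = -19140/39205 - 11193*1/1144 = -19140*1/39205 - 861/88 = -3828/7841 - 861/88 = -7087965/690008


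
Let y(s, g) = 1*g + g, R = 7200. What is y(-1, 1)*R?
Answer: 14400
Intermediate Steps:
y(s, g) = 2*g (y(s, g) = g + g = 2*g)
y(-1, 1)*R = (2*1)*7200 = 2*7200 = 14400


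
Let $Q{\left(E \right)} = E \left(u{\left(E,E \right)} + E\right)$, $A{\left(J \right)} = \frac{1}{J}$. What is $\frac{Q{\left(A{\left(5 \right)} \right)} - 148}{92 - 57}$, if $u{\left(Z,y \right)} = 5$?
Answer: $- \frac{3674}{875} \approx -4.1989$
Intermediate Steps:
$Q{\left(E \right)} = E \left(5 + E\right)$
$\frac{Q{\left(A{\left(5 \right)} \right)} - 148}{92 - 57} = \frac{\frac{5 + \frac{1}{5}}{5} - 148}{92 - 57} = \frac{\frac{5 + \frac{1}{5}}{5} - 148}{35} = \left(\frac{1}{5} \cdot \frac{26}{5} - 148\right) \frac{1}{35} = \left(\frac{26}{25} - 148\right) \frac{1}{35} = \left(- \frac{3674}{25}\right) \frac{1}{35} = - \frac{3674}{875}$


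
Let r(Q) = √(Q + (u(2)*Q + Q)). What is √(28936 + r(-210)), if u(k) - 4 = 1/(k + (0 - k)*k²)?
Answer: √(28936 + 35*I) ≈ 170.11 + 0.103*I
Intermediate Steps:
u(k) = 4 + 1/(k - k³) (u(k) = 4 + 1/(k + (0 - k)*k²) = 4 + 1/(k + (-k)*k²) = 4 + 1/(k - k³))
r(Q) = √210*√Q/6 (r(Q) = √(Q + (((-1 - 4*2 + 4*2³)/(2³ - 1*2))*Q + Q)) = √(Q + (((-1 - 8 + 4*8)/(8 - 2))*Q + Q)) = √(Q + (((-1 - 8 + 32)/6)*Q + Q)) = √(Q + (((⅙)*23)*Q + Q)) = √(Q + (23*Q/6 + Q)) = √(Q + 29*Q/6) = √(35*Q/6) = √210*√Q/6)
√(28936 + r(-210)) = √(28936 + √210*√(-210)/6) = √(28936 + √210*(I*√210)/6) = √(28936 + 35*I)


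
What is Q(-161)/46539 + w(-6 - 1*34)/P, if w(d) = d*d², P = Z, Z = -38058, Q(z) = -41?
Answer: 496155937/295196877 ≈ 1.6808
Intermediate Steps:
P = -38058
w(d) = d³
Q(-161)/46539 + w(-6 - 1*34)/P = -41/46539 + (-6 - 1*34)³/(-38058) = -41*1/46539 + (-6 - 34)³*(-1/38058) = -41/46539 + (-40)³*(-1/38058) = -41/46539 - 64000*(-1/38058) = -41/46539 + 32000/19029 = 496155937/295196877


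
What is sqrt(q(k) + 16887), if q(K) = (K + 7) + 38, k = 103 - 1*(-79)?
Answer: sqrt(17114) ≈ 130.82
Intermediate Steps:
k = 182 (k = 103 + 79 = 182)
q(K) = 45 + K (q(K) = (7 + K) + 38 = 45 + K)
sqrt(q(k) + 16887) = sqrt((45 + 182) + 16887) = sqrt(227 + 16887) = sqrt(17114)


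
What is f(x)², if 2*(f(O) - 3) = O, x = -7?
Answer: ¼ ≈ 0.25000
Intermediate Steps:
f(O) = 3 + O/2
f(x)² = (3 + (½)*(-7))² = (3 - 7/2)² = (-½)² = ¼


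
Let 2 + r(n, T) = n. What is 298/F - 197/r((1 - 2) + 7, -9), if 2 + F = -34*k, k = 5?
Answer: -8769/172 ≈ -50.983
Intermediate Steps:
r(n, T) = -2 + n
F = -172 (F = -2 - 34*5 = -2 - 170 = -172)
298/F - 197/r((1 - 2) + 7, -9) = 298/(-172) - 197/(-2 + ((1 - 2) + 7)) = 298*(-1/172) - 197/(-2 + (-1 + 7)) = -149/86 - 197/(-2 + 6) = -149/86 - 197/4 = -8769/172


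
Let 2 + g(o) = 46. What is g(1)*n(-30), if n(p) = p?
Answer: -1320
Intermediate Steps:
g(o) = 44 (g(o) = -2 + 46 = 44)
g(1)*n(-30) = 44*(-30) = -1320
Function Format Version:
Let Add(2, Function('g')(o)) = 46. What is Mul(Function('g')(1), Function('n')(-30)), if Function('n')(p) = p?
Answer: -1320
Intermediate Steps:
Function('g')(o) = 44 (Function('g')(o) = Add(-2, 46) = 44)
Mul(Function('g')(1), Function('n')(-30)) = Mul(44, -30) = -1320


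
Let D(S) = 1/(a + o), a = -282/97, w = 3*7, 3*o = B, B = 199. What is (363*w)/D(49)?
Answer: 46899237/97 ≈ 4.8350e+5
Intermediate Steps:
o = 199/3 (o = (⅓)*199 = 199/3 ≈ 66.333)
w = 21
a = -282/97 (a = -282*1/97 = -282/97 ≈ -2.9072)
D(S) = 291/18457 (D(S) = 1/(-282/97 + 199/3) = 1/(18457/291) = 291/18457)
(363*w)/D(49) = (363*21)/(291/18457) = 7623*(18457/291) = 46899237/97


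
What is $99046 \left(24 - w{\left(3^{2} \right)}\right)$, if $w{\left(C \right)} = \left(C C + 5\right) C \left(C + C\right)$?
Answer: $-1377531768$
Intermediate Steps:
$w{\left(C \right)} = 2 C^{2} \left(5 + C^{2}\right)$ ($w{\left(C \right)} = \left(C^{2} + 5\right) C 2 C = \left(5 + C^{2}\right) C 2 C = C \left(5 + C^{2}\right) 2 C = 2 C^{2} \left(5 + C^{2}\right)$)
$99046 \left(24 - w{\left(3^{2} \right)}\right) = 99046 \left(24 - 2 \left(3^{2}\right)^{2} \left(5 + \left(3^{2}\right)^{2}\right)\right) = 99046 \left(24 - 2 \cdot 9^{2} \left(5 + 9^{2}\right)\right) = 99046 \left(24 - 2 \cdot 81 \left(5 + 81\right)\right) = 99046 \left(24 - 2 \cdot 81 \cdot 86\right) = 99046 \left(24 - 13932\right) = 99046 \left(-13908\right) = -1377531768$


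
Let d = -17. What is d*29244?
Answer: -497148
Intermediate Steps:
d*29244 = -17*29244 = -497148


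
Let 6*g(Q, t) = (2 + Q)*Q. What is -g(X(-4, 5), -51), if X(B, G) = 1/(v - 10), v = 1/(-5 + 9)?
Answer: 148/4563 ≈ 0.032435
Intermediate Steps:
v = ¼ (v = 1/4 = ¼ ≈ 0.25000)
X(B, G) = -4/39 (X(B, G) = 1/(¼ - 10) = 1/(-39/4) = -4/39)
g(Q, t) = Q*(2 + Q)/6 (g(Q, t) = ((2 + Q)*Q)/6 = (Q*(2 + Q))/6 = Q*(2 + Q)/6)
-g(X(-4, 5), -51) = -(-4)*(2 - 4/39)/(6*39) = -(-4)*74/(6*39*39) = -1*(-148/4563) = 148/4563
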